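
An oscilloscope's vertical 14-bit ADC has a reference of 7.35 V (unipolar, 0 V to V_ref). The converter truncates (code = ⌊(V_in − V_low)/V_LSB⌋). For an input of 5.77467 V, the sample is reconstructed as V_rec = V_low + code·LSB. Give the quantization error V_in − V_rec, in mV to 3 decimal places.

0.183 mV

LSB = 7.35/2^14 = 448.61 µV.
(5.77467 − 0)/0.000448608 = 12872.4072; ⌊·⌋ gives code 12872.
Code 12872 maps back to 0 + 12872×0.000448608 V = 5.7744873 V.
Error = 5.77467 − 5.7744873 = 0.000182695 V = 0.183 mV.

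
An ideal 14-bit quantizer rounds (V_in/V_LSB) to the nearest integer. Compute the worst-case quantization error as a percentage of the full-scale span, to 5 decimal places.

0.00305 %

Rounding → worst-case error = ½ LSB = V_FS/2^15, so 100/32768 = 0.00305176 % of full scale.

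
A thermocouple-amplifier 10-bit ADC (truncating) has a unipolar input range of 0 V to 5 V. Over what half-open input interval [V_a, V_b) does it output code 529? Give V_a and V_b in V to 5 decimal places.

LSB = 5/2^10 = 4.883 mV.
V_a = V_low + 529·LSB = 2.58301 V; V_b = V_low + 530·LSB = 2.58789 V.

[2.58301 V, 2.58789 V)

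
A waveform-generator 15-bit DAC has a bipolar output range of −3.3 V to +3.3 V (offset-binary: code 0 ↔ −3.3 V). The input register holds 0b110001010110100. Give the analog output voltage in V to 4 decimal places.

LSB = 6.6 V / 2^15 = 201.42 µV.
Code 0b110001010110100 = 25268 decimal.
V_out = (−3.3) + 25268 × 0.000201416 V = 1.78938 V.

1.7894 V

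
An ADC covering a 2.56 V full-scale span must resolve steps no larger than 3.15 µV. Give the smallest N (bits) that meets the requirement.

Number of steps required ≥ 2.56 V / 3.15 µV = 812698.41.
Need 2^N ≥ 812698.41; 2^19 = 524288, 2^20 = 1048576.
Minimum N = 20.

20 bits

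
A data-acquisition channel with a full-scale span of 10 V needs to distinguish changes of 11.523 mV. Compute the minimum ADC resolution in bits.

Number of steps required ≥ 10 V / 11.523 mV = 867.83.
Need 2^N ≥ 867.83; 2^9 = 512, 2^10 = 1024.
Minimum N = 10.

10 bits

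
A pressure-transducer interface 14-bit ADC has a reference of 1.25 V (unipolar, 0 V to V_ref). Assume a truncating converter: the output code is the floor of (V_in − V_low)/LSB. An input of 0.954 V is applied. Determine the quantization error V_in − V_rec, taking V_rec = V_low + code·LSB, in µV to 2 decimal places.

Step size: 1.25 V ÷ 2^14 = 76.29 µV.
Scaled input = 12504.2688 LSBs, so code = 12504.
V_rec = 0 + 12504·7.62939e-05 = 0.95397949 V.
Error = 0.954 − 0.95397949 = 2.05078e-05 V = 20.51 µV.

20.51 µV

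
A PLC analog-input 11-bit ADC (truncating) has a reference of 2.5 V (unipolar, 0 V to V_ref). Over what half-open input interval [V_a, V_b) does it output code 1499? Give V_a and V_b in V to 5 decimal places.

[1.82983 V, 1.83105 V)

LSB = 2.5/2^11 = 1.221 mV.
V_a = V_low + 1499·LSB = 1.82983 V; V_b = V_low + 1500·LSB = 1.83105 V.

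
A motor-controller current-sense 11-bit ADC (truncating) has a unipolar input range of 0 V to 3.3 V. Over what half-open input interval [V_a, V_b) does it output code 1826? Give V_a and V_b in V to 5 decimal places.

[2.94229 V, 2.94390 V)

LSB = 3.3/2^11 = 1.611 mV.
V_a = V_low + 1826·LSB = 2.94229 V; V_b = V_low + 1827·LSB = 2.9439 V.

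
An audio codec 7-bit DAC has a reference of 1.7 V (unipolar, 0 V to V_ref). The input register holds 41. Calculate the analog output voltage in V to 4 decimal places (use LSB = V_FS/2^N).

0.5445 V

LSB = 1.7 V / 2^7 = 13.281 mV.
V_out = 0 + 41 × 0.0132812 V = 0.544531 V.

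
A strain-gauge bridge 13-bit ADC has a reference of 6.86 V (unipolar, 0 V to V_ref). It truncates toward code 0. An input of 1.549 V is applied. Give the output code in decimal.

With 8192 levels over 6.86 V, one step is 0.837 mV.
(1.549 − 0) / 0.000837402 = 1849.768 LSBs.
⌊·⌋(1849.768) = 1849.

code 1849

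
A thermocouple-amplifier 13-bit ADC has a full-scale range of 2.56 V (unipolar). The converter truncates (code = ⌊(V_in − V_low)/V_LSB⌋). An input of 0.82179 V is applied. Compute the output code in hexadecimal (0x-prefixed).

code 0xA45 (decimal 2629)

With 8192 levels over 2.56 V, one step is 312.50 µV.
Input sits at 2629.728 steps above V_low.
Floor → code 2629.
In hexadecimal (0x-prefixed): 0xA45.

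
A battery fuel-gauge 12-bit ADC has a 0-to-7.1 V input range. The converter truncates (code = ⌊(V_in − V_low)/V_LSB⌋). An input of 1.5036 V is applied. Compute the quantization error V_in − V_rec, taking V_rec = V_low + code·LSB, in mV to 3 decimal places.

LSB = 7.1/2^12 = 1.733 mV.
(V_in − V_low)/LSB = (1.5036 − 0)/0.0017334 = 867.4290 → code 867 (floor).
V_rec = 0 + 867·0.0017334 = 1.5028564 V.
Difference: 0.000743555 V → 0.744 mV.

0.744 mV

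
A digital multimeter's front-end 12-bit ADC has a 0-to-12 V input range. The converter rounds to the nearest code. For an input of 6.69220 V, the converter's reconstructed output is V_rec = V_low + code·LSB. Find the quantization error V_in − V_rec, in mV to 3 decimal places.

0.794 mV

LSB = 12/2^12 = 2.930 mV.
(6.69220 − 0)/0.00292969 = 2284.2709; round gives code 2284.
Code 2284 maps back to 0 + 2284×0.00292969 V = 6.6914062 V.
Difference: 0.00079375 V → 0.794 mV.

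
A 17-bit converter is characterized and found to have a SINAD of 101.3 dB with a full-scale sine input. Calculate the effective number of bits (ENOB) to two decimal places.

ENOB = (SINAD − 1.76) / 6.02 = (101.3 − 1.76)/6.02 = 16.535.

16.53 bits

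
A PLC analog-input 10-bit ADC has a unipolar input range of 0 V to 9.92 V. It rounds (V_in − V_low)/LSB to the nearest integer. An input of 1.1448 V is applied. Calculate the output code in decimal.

LSB = 9.92 V / 1024 = 9.688 mV.
Input sits at 118.173 steps above V_low.
So the output code is 118.

code 118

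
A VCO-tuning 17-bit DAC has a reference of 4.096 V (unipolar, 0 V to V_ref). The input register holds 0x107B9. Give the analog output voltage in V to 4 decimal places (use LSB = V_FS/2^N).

LSB = 4.096 V / 2^17 = 31.25 µV.
Code 0x107B9 = 67513 decimal.
V_out = 0 + 67513 × 3.125e-05 V = 2.10978 V.

2.1098 V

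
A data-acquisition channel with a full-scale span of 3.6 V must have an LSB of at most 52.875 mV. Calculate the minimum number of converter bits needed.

7 bits

Number of steps required ≥ 3.6 V / 52.875 mV = 68.09.
Need 2^N ≥ 68.09; 2^6 = 64, 2^7 = 128.
Minimum N = 7.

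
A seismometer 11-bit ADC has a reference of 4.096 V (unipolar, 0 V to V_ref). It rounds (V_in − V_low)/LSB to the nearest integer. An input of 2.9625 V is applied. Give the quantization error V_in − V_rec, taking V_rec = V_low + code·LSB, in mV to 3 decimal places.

0.500 mV

LSB = 4.096/2^11 = 2.000 mV.
(V_in − V_low)/LSB = (2.9625 − 0)/0.002 = 1481.2500 → code 1481 (round).
Reconstructed: 2.962 V.
V_in − V_rec = 0.0005 V = 0.500 mV.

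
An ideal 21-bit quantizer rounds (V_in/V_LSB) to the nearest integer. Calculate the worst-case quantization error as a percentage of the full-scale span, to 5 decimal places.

0.00002 %

Rounding → worst-case error = ½ LSB = V_FS/2^22, so 100/4194304 = 2.38419e-05 % of full scale.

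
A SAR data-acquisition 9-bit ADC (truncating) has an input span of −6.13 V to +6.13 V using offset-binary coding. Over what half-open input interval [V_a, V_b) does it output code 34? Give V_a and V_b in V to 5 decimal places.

[-5.31586 V, -5.29191 V)

LSB = 12.26/2^9 = 23.945 mV.
V_a = V_low + 34·LSB = -5.31586 V; V_b = V_low + 35·LSB = -5.29191 V.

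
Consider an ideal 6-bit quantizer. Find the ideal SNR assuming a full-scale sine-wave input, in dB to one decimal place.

SNR ≈ 6.02·N + 1.76 dB = 6.02·6 + 1.76 = 37.88 dB.

37.9 dB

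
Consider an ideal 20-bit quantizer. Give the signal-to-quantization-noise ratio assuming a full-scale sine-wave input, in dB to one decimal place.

122.2 dB

SNR ≈ 6.02·N + 1.76 dB = 6.02·20 + 1.76 = 122.16 dB.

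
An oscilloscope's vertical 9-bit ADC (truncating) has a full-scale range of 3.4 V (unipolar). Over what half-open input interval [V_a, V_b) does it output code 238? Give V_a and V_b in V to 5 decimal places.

LSB = 3.4/2^9 = 6.641 mV.
V_a = V_low + 238·LSB = 1.58047 V; V_b = V_low + 239·LSB = 1.58711 V.

[1.58047 V, 1.58711 V)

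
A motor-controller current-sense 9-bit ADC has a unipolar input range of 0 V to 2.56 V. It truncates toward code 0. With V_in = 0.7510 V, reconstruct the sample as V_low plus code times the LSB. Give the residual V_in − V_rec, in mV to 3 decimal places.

1.000 mV

One LSB is 2.56 V / 512 = 5.000 mV.
(V_in − V_low)/LSB = (0.7510 − 0)/0.005 = 150.2000 → code 150 (floor).
Reconstructed: 0.75 V.
V_in − V_rec = 0.001 V = 1.000 mV.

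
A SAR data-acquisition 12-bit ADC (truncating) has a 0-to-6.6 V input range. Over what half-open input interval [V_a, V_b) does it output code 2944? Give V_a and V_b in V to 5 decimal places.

[4.74375 V, 4.74536 V)

LSB = 6.6/2^12 = 1.611 mV.
V_a = V_low + 2944·LSB = 4.74375 V; V_b = V_low + 2945·LSB = 4.74536 V.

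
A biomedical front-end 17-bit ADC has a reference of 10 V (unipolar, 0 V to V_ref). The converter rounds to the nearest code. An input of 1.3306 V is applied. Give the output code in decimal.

LSB = 10 V / 131072 = 76.29 µV.
(1.3306 − 0) / 7.62939e-05 = 17440.440 LSBs.
Round → code 17440.

code 17440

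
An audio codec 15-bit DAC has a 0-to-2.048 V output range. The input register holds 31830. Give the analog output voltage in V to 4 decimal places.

1.9894 V

LSB = 2.048 V / 2^15 = 62.50 µV.
V_out = 0 + 31830 × 6.25e-05 V = 1.98937 V.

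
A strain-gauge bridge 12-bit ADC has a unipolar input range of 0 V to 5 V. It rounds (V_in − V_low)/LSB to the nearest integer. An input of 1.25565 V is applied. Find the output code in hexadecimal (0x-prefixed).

code 0x405 (decimal 1029)

Full-scale span = 5 V; LSB = 5/2^12 = 1.221 mV.
(V_in − V_low)/LSB = (1.25565 − 0) / 0.0012207 = 1028.628.
Round → code 1029.
In hexadecimal (0x-prefixed): 0x405.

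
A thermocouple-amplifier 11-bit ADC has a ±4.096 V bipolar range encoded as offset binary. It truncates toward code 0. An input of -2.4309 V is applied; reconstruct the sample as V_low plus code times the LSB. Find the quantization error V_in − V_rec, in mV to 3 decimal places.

LSB = 8.192/2^11 = 4.000 mV.
Scaled input = 416.2750 LSBs, so code = 416.
Reconstructed: -2.432 V.
Difference: 0.0011 V → 1.100 mV.

1.100 mV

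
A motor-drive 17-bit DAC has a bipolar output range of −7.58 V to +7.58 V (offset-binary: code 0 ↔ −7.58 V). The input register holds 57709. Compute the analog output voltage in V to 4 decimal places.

-0.9053 V

LSB = 15.16 V / 2^17 = 115.66 µV.
V_out = (−7.58) + 57709 × 0.000115662 V = -0.905284 V.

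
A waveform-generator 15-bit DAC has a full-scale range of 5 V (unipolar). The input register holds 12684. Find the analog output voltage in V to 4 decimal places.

LSB = 5 V / 2^15 = 152.59 µV.
V_out = 0 + 12684 × 0.000152588 V = 1.93542 V.

1.9354 V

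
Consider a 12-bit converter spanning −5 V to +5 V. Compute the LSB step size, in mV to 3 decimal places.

2.441 mV

Full-scale span = 10 V.
LSB = 10 / 2^12 = 10 / 4096 = 0.00244141 V = 2.441 mV.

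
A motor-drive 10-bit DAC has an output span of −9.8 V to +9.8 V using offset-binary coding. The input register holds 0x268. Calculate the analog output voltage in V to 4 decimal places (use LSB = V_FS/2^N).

1.9906 V

LSB = 19.6 V / 2^10 = 19.141 mV.
Code 0x268 = 616 decimal.
V_out = (−9.8) + 616 × 0.0191406 V = 1.99063 V.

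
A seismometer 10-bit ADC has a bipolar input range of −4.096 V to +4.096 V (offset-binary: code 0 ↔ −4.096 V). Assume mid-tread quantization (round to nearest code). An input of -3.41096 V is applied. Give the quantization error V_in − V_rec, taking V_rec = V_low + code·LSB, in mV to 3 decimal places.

One LSB is 8.192 V / 1024 = 8.000 mV.
(-3.41096 − (−4.096))/0.008 = 85.6300; round gives code 86.
Code 86 maps back to (−4.096) + 86×0.008 V = -3.408 V.
Difference: -0.00296 V → -2.960 mV.

-2.960 mV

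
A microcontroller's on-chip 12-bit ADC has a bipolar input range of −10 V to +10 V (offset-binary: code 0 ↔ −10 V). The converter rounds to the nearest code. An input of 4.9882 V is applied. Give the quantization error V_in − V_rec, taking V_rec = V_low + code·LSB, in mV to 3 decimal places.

-2.034 mV

Step size: 20 V ÷ 2^12 = 4.883 mV.
(V_in − V_low)/LSB = (4.9882 − (−10))/0.00488281 = 3069.5834 → code 3070 (round).
Code 3070 maps back to (−10) + 3070×0.00488281 V = 4.9902344 V.
V_in − V_rec = -0.00203438 V = -2.034 mV.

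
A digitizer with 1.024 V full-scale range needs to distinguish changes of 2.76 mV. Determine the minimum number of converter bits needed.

Number of steps required ≥ 1.024 V / 2.76 mV = 371.01.
Need 2^N ≥ 371.01; 2^8 = 256, 2^9 = 512.
Minimum N = 9.

9 bits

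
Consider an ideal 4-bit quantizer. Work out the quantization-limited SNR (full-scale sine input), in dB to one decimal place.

SNR ≈ 6.02·N + 1.76 dB = 6.02·4 + 1.76 = 25.84 dB.

25.8 dB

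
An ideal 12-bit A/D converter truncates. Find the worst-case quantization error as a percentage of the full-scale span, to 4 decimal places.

0.0244 %

Truncating → worst-case error = 1 LSB = V_FS/2^12, so 100/4096 = 0.0244141 % of full scale.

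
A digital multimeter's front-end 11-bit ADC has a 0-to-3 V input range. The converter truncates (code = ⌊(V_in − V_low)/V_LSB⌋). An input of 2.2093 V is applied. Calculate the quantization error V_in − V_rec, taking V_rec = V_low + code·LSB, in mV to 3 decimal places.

One LSB is 3 V / 2048 = 1.465 mV.
(V_in − V_low)/LSB = (2.2093 − 0)/0.00146484 = 1508.2155 → code 1508 (floor).
V_rec = 0 + 1508·0.00146484 = 2.2089844 V.
V_in − V_rec = 0.000315625 V = 0.316 mV.

0.316 mV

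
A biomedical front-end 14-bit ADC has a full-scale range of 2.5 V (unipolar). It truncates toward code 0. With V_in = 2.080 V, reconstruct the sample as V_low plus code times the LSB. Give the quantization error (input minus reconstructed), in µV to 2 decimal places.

74.46 µV

One LSB is 2.5 V / 16384 = 152.59 µV.
Scaled input = 13631.4880 LSBs, so code = 13631.
Code 13631 maps back to 0 + 13631×0.000152588 V = 2.0799255 V.
V_in − V_rec = 7.44629e-05 V = 74.46 µV.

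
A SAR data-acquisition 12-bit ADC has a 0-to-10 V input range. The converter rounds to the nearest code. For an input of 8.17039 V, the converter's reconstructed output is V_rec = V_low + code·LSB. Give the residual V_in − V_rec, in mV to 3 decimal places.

-0.997 mV

One LSB is 10 V / 4096 = 2.441 mV.
(V_in − V_low)/LSB = (8.17039 − 0)/0.00244141 = 3346.5917 → code 3347 (round).
Reconstructed: 8.1713867 V.
Difference: -0.000996719 V → -0.997 mV.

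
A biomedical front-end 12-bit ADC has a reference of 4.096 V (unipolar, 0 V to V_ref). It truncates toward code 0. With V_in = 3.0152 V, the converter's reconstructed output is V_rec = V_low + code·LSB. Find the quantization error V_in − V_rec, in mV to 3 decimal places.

0.200 mV

One LSB is 4.096 V / 4096 = 1.000 mV.
Scaled input = 3015.2000 LSBs, so code = 3015.
Reconstructed: 3.015 V.
V_in − V_rec = 0.0002 V = 0.200 mV.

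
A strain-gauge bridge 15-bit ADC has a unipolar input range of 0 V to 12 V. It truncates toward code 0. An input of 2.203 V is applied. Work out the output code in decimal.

Full-scale span = 12 V; LSB = 12/2^15 = 366.21 µV.
(V_in − V_low)/LSB = (2.203 − 0) / 0.000366211 = 6015.659.
⌊·⌋(6015.659) = 6015.

code 6015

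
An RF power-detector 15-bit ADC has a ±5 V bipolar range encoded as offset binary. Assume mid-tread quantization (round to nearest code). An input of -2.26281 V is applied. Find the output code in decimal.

code 8969

With 32768 levels over 10 V, one step is 305.18 µV.
(V_in − V_low)/LSB = (-2.26281 − (−5)) / 0.000305176 = 8969.224.
Round → code 8969.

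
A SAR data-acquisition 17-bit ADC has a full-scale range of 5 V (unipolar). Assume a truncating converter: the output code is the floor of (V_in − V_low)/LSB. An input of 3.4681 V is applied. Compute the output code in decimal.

code 90914

With 131072 levels over 5 V, one step is 38.15 µV.
Input sits at 90914.161 steps above V_low.
So the output code is 90914.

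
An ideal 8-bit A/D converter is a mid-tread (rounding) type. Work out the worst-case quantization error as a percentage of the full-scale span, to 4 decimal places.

Rounding → worst-case error = ½ LSB = V_FS/2^9, so 100/512 = 0.195312 % of full scale.

0.1953 %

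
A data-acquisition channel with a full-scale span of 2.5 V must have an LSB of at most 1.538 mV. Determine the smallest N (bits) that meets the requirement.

Number of steps required ≥ 2.5 V / 1.538 mV = 1625.49.
Need 2^N ≥ 1625.49; 2^10 = 1024, 2^11 = 2048.
Minimum N = 11.

11 bits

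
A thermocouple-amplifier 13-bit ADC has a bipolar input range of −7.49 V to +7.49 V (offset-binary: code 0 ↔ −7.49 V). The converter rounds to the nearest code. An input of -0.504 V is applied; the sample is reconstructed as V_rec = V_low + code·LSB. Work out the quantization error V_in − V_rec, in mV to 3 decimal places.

0.697 mV

Step size: 14.98 V ÷ 2^13 = 1.829 mV.
(V_in − V_low)/LSB = (-0.504 − (−7.49))/0.00182861 = 3820.3813 → code 3820 (round).
Code 3820 maps back to (−7.49) + 3820×0.00182861 V = -0.50469727 V.
V_in − V_rec = 0.000697266 V = 0.697 mV.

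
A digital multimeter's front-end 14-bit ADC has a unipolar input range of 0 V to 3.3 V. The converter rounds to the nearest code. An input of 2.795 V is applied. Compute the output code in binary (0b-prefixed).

With 16384 levels over 3.3 V, one step is 201.42 µV.
(2.795 − 0) / 0.000201416 = 13876.752 LSBs.
So the output code is 13877.
In binary (0b-prefixed): 0b11011000110101.

code 0b11011000110101 (decimal 13877)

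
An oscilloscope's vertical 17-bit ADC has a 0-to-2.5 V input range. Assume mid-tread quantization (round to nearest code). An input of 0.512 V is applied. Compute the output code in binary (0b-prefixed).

With 131072 levels over 2.5 V, one step is 19.07 µV.
(V_in − V_low)/LSB = (0.512 − 0) / 1.90735e-05 = 26843.546.
Round → code 26844.
In binary (0b-prefixed): 0b110100011011100.

code 0b110100011011100 (decimal 26844)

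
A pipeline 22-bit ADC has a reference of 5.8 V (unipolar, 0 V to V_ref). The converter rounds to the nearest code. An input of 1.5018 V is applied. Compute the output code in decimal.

code 1086035

With 4194304 levels over 5.8 V, one step is 1.38 µV.
(V_in − V_low)/LSB = (1.5018 − 0) / 1.38283e-06 = 1086035.474.
Round → code 1086035.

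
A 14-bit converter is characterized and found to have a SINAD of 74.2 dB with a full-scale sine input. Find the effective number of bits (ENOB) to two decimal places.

ENOB = (SINAD − 1.76) / 6.02 = (74.2 − 1.76)/6.02 = 12.033.

12.03 bits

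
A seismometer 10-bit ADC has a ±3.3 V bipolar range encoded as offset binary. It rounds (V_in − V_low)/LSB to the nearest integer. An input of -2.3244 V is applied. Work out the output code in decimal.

code 151

Full-scale span = 6.6 V; LSB = 6.6/2^10 = 6.445 mV.
(V_in − V_low)/LSB = (-2.3244 − (−3.3)) / 0.00644531 = 151.366.
Round → code 151.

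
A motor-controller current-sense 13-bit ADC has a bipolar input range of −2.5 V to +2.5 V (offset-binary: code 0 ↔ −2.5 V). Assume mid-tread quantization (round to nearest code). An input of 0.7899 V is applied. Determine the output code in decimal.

code 5390

With 8192 levels over 5 V, one step is 0.610 mV.
(V_in − V_low)/LSB = (0.7899 − (−2.5)) / 0.000610352 = 5390.172.
Round → code 5390.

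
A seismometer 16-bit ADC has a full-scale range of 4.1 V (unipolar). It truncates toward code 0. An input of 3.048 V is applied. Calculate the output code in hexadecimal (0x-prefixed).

With 65536 levels over 4.1 V, one step is 62.56 µV.
(3.048 − 0) / 6.2561e-05 = 48720.421 LSBs.
So the output code is 48720.
In hexadecimal (0x-prefixed): 0xBE50.

code 0xBE50 (decimal 48720)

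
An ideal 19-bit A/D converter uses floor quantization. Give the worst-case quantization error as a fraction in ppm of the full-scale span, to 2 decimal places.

1.91 ppm

Truncating → worst-case error = 1 LSB = V_FS/2^19, so 1e+06/524288 = 1.90735 ppm of full scale.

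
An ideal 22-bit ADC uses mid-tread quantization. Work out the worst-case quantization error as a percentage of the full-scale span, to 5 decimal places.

Rounding → worst-case error = ½ LSB = V_FS/2^23, so 100/8388608 = 1.19209e-05 % of full scale.

0.00001 %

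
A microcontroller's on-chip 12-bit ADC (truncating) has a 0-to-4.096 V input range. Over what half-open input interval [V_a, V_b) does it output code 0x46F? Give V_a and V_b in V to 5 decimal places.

LSB = 4.096/2^12 = 1.000 mV.
Code 0x46F = 1135 decimal.
V_a = V_low + 1135·LSB = 1.135 V; V_b = V_low + 1136·LSB = 1.136 V.

[1.13500 V, 1.13600 V)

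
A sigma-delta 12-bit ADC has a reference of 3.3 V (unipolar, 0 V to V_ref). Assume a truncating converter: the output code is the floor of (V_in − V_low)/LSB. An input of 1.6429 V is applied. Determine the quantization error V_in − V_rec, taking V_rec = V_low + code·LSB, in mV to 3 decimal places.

LSB = 3.3/2^12 = 0.806 mV.
(1.6429 − 0)/0.000805664 = 2039.1874; ⌊·⌋ gives code 2039.
Code 2039 maps back to 0 + 2039×0.000805664 V = 1.642749 V.
Difference: 0.000150977 V → 0.151 mV.

0.151 mV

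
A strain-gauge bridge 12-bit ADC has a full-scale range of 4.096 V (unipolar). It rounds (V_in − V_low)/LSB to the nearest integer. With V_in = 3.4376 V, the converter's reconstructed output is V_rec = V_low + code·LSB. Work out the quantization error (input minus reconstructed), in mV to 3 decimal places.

One LSB is 4.096 V / 4096 = 1.000 mV.
(3.4376 − 0)/0.001 = 3437.6000; round gives code 3438.
V_rec = 0 + 3438·0.001 = 3.438 V.
Error = 3.4376 − 3.438 = -0.0004 V = -0.400 mV.

-0.400 mV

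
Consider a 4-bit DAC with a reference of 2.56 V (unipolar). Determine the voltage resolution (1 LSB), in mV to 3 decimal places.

160.000 mV

Full-scale span = 2.56 V.
LSB = 2.56 / 2^4 = 2.56 / 16 = 0.16 V = 160.000 mV.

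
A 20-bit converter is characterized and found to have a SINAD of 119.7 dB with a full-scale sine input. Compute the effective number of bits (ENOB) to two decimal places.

19.59 bits

ENOB = (SINAD − 1.76) / 6.02 = (119.7 − 1.76)/6.02 = 19.591.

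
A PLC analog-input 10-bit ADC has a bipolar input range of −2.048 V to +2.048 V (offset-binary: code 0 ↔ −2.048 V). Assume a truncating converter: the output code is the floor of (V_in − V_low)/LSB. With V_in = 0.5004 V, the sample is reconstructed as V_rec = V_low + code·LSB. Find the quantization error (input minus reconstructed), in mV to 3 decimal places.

One LSB is 4.096 V / 1024 = 4.000 mV.
(0.5004 − (−2.048))/0.004 = 637.1000; ⌊·⌋ gives code 637.
Reconstructed: 0.5 V.
V_in − V_rec = 0.0004 V = 0.400 mV.

0.400 mV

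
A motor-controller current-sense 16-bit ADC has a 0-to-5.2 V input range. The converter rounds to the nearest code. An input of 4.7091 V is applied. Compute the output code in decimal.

code 59349

Full-scale span = 5.2 V; LSB = 5.2/2^16 = 79.35 µV.
(V_in − V_low)/LSB = (4.7091 − 0) / 7.93457e-05 = 59349.150.
Round → code 59349.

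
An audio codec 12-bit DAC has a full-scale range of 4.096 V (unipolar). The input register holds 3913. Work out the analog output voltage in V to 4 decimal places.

LSB = 4.096 V / 2^12 = 1.000 mV.
V_out = 0 + 3913 × 0.001 V = 3.913 V.

3.9130 V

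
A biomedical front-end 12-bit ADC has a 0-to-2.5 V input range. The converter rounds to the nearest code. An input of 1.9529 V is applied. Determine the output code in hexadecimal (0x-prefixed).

code 0xC80 (decimal 3200)

LSB = 2.5 V / 4096 = 0.610 mV.
(V_in − V_low)/LSB = (1.9529 − 0) / 0.000610352 = 3199.631.
So the output code is 3200.
In hexadecimal (0x-prefixed): 0xC80.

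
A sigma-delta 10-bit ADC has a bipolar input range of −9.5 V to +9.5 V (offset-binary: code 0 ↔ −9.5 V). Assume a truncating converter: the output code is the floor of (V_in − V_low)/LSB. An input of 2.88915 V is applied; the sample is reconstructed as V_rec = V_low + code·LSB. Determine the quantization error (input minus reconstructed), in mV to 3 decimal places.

13.173 mV

Step size: 19 V ÷ 2^10 = 18.555 mV.
(2.88915 − (−9.5))/0.0185547 = 667.7100; ⌊·⌋ gives code 667.
V_rec = (−9.5) + 667·0.0185547 = 2.8759766 V.
V_in − V_rec = 0.0131734 V = 13.173 mV.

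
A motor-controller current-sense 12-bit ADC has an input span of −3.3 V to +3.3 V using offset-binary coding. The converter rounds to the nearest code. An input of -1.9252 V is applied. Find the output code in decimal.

With 4096 levels over 6.6 V, one step is 1.611 mV.
(-1.9252 − (−3.3)) / 0.00161133 = 853.209 LSBs.
round(853.209) = 853.

code 853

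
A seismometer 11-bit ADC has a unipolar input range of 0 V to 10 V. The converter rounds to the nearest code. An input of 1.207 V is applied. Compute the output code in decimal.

code 247

With 2048 levels over 10 V, one step is 4.883 mV.
Input sits at 247.194 steps above V_low.
Round → code 247.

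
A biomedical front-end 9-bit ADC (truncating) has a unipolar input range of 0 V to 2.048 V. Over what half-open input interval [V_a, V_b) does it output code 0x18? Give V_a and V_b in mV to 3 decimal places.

[96.000 mV, 100.000 mV)

LSB = 2.048/2^9 = 4.000 mV.
Code 0x18 = 24 decimal.
V_a = V_low + 24·LSB = 0.096 V; V_b = V_low + 25·LSB = 0.1 V.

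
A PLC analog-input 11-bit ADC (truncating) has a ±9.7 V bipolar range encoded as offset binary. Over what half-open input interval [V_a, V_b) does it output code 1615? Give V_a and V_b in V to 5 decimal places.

[5.59834 V, 5.60781 V)

LSB = 19.4/2^11 = 9.473 mV.
V_a = V_low + 1615·LSB = 5.59834 V; V_b = V_low + 1616·LSB = 5.60781 V.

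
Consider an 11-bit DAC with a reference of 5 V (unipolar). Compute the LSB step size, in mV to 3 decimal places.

2.441 mV

Full-scale span = 5 V.
LSB = 5 / 2^11 = 5 / 2048 = 0.00244141 V = 2.441 mV.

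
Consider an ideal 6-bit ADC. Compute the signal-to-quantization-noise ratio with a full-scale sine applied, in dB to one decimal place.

SNR ≈ 6.02·N + 1.76 dB = 6.02·6 + 1.76 = 37.88 dB.

37.9 dB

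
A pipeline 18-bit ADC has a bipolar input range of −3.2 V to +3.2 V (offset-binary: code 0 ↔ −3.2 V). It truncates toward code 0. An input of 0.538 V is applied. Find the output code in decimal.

LSB = 6.4 V / 262144 = 24.41 µV.
(0.538 − (−3.2)) / 2.44141e-05 = 153108.480 LSBs.
So the output code is 153108.

code 153108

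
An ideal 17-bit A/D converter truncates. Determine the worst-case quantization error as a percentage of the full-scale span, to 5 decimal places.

Truncating → worst-case error = 1 LSB = V_FS/2^17, so 100/131072 = 0.000762939 % of full scale.

0.00076 %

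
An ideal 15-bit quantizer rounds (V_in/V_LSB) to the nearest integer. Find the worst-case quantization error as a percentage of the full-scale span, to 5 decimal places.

Rounding → worst-case error = ½ LSB = V_FS/2^16, so 100/65536 = 0.00152588 % of full scale.

0.00153 %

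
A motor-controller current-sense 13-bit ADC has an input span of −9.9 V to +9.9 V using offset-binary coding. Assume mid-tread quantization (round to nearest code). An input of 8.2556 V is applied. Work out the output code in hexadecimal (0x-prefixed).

Full-scale span = 19.8 V; LSB = 19.8/2^13 = 2.417 mV.
(8.2556 − (−9.9)) / 0.00241699 = 7511.650 LSBs.
So the output code is 7512.
In hexadecimal (0x-prefixed): 0x1D58.

code 0x1D58 (decimal 7512)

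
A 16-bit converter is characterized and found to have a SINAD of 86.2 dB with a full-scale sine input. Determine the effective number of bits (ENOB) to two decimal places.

14.03 bits

ENOB = (SINAD − 1.76) / 6.02 = (86.2 − 1.76)/6.02 = 14.027.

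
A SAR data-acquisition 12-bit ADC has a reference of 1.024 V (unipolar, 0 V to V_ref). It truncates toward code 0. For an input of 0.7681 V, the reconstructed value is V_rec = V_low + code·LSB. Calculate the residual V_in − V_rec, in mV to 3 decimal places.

LSB = 1.024/2^12 = 250.00 µV.
Scaled input = 3072.4000 LSBs, so code = 3072.
Code 3072 maps back to 0 + 3072×0.00025 V = 0.768 V.
V_in − V_rec = 0.0001 V = 0.100 mV.

0.100 mV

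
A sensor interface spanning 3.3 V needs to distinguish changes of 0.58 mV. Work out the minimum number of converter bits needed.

13 bits

Number of steps required ≥ 3.3 V / 0.58 mV = 5689.66.
Need 2^N ≥ 5689.66; 2^12 = 4096, 2^13 = 8192.
Minimum N = 13.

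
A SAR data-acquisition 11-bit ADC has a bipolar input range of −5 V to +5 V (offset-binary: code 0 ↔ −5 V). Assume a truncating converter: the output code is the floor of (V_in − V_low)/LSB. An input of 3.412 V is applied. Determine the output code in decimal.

Full-scale span = 10 V; LSB = 10/2^11 = 4.883 mV.
(3.412 − (−5)) / 0.00488281 = 1722.778 LSBs.
Floor → code 1722.

code 1722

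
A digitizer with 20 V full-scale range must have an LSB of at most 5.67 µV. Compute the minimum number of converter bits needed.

Number of steps required ≥ 20 V / 5.67 µV = 3527336.86.
Need 2^N ≥ 3527336.86; 2^21 = 2097152, 2^22 = 4194304.
Minimum N = 22.

22 bits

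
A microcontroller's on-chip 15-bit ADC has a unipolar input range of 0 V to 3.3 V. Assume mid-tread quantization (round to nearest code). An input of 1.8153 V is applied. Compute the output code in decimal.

Full-scale span = 3.3 V; LSB = 3.3/2^15 = 100.71 µV.
(V_in − V_low)/LSB = (1.8153 − 0) / 0.000100708 = 18025.379.
Round → code 18025.

code 18025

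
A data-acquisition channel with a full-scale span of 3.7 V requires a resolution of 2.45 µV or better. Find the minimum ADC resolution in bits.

Number of steps required ≥ 3.7 V / 2.45 µV = 1510204.08.
Need 2^N ≥ 1510204.08; 2^20 = 1048576, 2^21 = 2097152.
Minimum N = 21.

21 bits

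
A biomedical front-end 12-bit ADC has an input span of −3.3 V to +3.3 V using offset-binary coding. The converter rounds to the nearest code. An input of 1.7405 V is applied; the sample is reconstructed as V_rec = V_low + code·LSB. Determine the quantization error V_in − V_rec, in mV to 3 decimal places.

0.266 mV

Step size: 6.6 V ÷ 2^12 = 1.611 mV.
(V_in − V_low)/LSB = (1.7405 − (−3.3))/0.00161133 = 3128.1648 → code 3128 (round).
Code 3128 maps back to (−3.3) + 3128×0.00161133 V = 1.7402344 V.
Difference: 0.000265625 V → 0.266 mV.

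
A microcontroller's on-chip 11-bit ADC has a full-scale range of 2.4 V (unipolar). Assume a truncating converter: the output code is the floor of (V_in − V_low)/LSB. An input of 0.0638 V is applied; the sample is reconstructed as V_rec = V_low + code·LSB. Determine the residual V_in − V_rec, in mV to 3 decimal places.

0.519 mV

One LSB is 2.4 V / 2048 = 1.172 mV.
(V_in − V_low)/LSB = (0.0638 − 0)/0.00117187 = 54.4427 → code 54 (floor).
Code 54 maps back to 0 + 54×0.00117187 V = 0.06328125 V.
Error = 0.0638 − 0.06328125 = 0.00051875 V = 0.519 mV.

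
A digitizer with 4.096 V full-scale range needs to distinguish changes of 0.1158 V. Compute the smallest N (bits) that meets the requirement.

Number of steps required ≥ 4.096 V / 0.1158 V = 35.37.
Need 2^N ≥ 35.37; 2^5 = 32, 2^6 = 64.
Minimum N = 6.

6 bits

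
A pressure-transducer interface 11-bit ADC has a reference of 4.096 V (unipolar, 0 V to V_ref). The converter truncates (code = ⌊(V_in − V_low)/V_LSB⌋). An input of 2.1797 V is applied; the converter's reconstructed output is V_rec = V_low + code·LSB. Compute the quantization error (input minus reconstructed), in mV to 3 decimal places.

1.700 mV

LSB = 4.096/2^11 = 2.000 mV.
(V_in − V_low)/LSB = (2.1797 − 0)/0.002 = 1089.8500 → code 1089 (floor).
V_rec = 0 + 1089·0.002 = 2.178 V.
Difference: 0.0017 V → 1.700 mV.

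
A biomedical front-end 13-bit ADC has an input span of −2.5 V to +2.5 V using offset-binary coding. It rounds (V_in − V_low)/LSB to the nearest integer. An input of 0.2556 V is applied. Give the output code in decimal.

LSB = 5 V / 8192 = 0.610 mV.
(0.2556 − (−2.5)) / 0.000610352 = 4514.775 LSBs.
round(4514.775) = 4515.

code 4515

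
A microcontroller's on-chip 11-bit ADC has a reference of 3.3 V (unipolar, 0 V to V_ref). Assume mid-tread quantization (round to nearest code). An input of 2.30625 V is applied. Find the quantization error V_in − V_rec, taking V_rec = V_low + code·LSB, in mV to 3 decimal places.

One LSB is 3.3 V / 2048 = 1.611 mV.
Scaled input = 1431.2727 LSBs, so code = 1431.
Code 1431 maps back to 0 + 1431×0.00161133 V = 2.3058105 V.
Difference: 0.000439453 V → 0.439 mV.

0.439 mV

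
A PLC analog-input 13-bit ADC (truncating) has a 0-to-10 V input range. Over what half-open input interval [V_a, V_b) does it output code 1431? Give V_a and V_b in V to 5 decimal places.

LSB = 10/2^13 = 1.221 mV.
V_a = V_low + 1431·LSB = 1.74683 V; V_b = V_low + 1432·LSB = 1.74805 V.

[1.74683 V, 1.74805 V)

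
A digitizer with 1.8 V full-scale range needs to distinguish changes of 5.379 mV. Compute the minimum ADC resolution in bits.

9 bits

Number of steps required ≥ 1.8 V / 5.379 mV = 334.63.
Need 2^N ≥ 334.63; 2^8 = 256, 2^9 = 512.
Minimum N = 9.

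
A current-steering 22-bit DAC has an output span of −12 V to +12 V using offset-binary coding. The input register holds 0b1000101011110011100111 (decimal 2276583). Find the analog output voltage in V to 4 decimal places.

1.0267 V

LSB = 24 V / 2^22 = 5.72 µV.
Code 0b1000101011110011100111 = 2276583 decimal.
V_out = (−12) + 2276583 × 5.72205e-06 V = 1.02671 V.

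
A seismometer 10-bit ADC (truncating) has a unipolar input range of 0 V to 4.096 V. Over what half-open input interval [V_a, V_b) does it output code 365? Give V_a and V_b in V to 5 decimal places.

[1.46000 V, 1.46400 V)

LSB = 4.096/2^10 = 4.000 mV.
V_a = V_low + 365·LSB = 1.46 V; V_b = V_low + 366·LSB = 1.464 V.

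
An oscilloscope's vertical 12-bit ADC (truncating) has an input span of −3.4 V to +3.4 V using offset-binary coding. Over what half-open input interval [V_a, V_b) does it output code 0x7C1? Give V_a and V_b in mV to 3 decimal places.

LSB = 6.8/2^12 = 1.660 mV.
Code 0x7C1 = 1985 decimal.
V_a = V_low + 1985·LSB = -0.10459 V; V_b = V_low + 1986·LSB = -0.10293 V.

[-104.590 mV, -102.930 mV)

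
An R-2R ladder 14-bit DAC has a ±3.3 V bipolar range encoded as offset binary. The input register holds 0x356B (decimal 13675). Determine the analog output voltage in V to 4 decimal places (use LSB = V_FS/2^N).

LSB = 6.6 V / 2^14 = 402.83 µV.
Code 0x356B = 13675 decimal.
V_out = (−3.3) + 13675 × 0.000402832 V = 2.20873 V.

2.2087 V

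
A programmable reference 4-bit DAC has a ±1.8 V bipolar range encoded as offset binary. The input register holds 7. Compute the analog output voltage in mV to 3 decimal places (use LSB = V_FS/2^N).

-225.000 mV

LSB = 3.6 V / 2^4 = 225.000 mV.
V_out = (−1.8) + 7 × 0.225 V = -0.225 V.
= -225.000 mV.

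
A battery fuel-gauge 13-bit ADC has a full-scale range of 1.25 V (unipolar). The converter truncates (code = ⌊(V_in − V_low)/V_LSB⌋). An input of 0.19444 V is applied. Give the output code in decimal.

LSB = 1.25 V / 8192 = 152.59 µV.
Input sits at 1274.282 steps above V_low.
Floor → code 1274.

code 1274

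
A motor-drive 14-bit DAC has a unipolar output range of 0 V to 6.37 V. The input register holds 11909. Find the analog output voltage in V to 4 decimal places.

4.6301 V

LSB = 6.37 V / 2^14 = 388.79 µV.
V_out = 0 + 11909 × 0.000388794 V = 4.63015 V.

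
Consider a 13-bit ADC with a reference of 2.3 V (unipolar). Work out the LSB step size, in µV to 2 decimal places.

280.76 µV

Full-scale span = 2.3 V.
LSB = 2.3 / 2^13 = 2.3 / 8192 = 0.000280762 V = 280.76 µV.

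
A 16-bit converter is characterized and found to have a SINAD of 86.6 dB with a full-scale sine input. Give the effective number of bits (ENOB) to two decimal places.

14.09 bits

ENOB = (SINAD − 1.76) / 6.02 = (86.6 − 1.76)/6.02 = 14.093.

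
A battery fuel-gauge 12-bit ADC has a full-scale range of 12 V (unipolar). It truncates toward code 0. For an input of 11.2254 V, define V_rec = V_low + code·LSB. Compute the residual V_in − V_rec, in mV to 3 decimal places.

Step size: 12 V ÷ 2^12 = 2.930 mV.
Scaled input = 3831.6032 LSBs, so code = 3831.
Code 3831 maps back to 0 + 3831×0.00292969 V = 11.223633 V.
Error = 11.2254 − 11.223633 = 0.00176719 V = 1.767 mV.

1.767 mV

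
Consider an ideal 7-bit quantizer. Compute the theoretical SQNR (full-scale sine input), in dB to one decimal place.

SNR ≈ 6.02·N + 1.76 dB = 6.02·7 + 1.76 = 43.90 dB.

43.9 dB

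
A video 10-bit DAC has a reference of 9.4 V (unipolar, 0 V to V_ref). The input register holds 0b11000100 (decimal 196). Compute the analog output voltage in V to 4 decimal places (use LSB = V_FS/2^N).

1.7992 V

LSB = 9.4 V / 2^10 = 9.180 mV.
Code 0b11000100 = 196 decimal.
V_out = 0 + 196 × 0.00917969 V = 1.79922 V.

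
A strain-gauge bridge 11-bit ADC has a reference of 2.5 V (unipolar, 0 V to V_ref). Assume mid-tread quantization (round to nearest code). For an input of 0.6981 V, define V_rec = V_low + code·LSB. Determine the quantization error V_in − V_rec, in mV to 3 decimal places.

LSB = 2.5/2^11 = 1.221 mV.
(0.6981 − 0)/0.0012207 = 571.8835; round gives code 572.
Reconstructed: 0.69824219 V.
V_in − V_rec = -0.000142188 V = -0.142 mV.

-0.142 mV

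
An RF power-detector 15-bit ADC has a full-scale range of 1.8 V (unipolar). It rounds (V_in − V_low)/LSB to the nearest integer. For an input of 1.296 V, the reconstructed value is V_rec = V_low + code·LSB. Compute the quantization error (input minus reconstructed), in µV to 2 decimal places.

Step size: 1.8 V ÷ 2^15 = 54.93 µV.
(V_in − V_low)/LSB = (1.296 − 0)/5.49316e-05 = 23592.9600 → code 23593 (round).
V_rec = 0 + 23593·5.49316e-05 = 1.2960022 V.
V_in − V_rec = -2.19727e-06 V = -2.20 µV.

-2.20 µV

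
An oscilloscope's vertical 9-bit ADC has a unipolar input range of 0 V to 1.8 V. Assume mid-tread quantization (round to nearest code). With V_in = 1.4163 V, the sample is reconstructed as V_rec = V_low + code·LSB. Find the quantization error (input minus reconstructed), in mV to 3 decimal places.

-0.497 mV

One LSB is 1.8 V / 512 = 3.516 mV.
(V_in − V_low)/LSB = (1.4163 − 0)/0.00351563 = 402.8587 → code 403 (round).
Code 403 maps back to 0 + 403×0.00351563 V = 1.4167969 V.
Error = 1.4163 − 1.4167969 = -0.000496875 V = -0.497 mV.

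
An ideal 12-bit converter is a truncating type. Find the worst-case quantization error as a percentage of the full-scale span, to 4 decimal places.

Truncating → worst-case error = 1 LSB = V_FS/2^12, so 100/4096 = 0.0244141 % of full scale.

0.0244 %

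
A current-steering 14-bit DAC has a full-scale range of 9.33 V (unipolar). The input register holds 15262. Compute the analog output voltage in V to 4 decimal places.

8.6911 V

LSB = 9.33 V / 2^14 = 0.569 mV.
V_out = 0 + 15262 × 0.000569458 V = 8.69107 V.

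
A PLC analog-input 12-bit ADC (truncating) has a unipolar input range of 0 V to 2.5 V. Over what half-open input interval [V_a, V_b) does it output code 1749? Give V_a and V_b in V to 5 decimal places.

LSB = 2.5/2^12 = 0.610 mV.
V_a = V_low + 1749·LSB = 1.0675 V; V_b = V_low + 1750·LSB = 1.06812 V.

[1.06750 V, 1.06812 V)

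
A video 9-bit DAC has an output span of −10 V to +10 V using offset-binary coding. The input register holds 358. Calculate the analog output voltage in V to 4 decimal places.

LSB = 20 V / 2^9 = 39.062 mV.
V_out = (−10) + 358 × 0.0390625 V = 3.98438 V.

3.9844 V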